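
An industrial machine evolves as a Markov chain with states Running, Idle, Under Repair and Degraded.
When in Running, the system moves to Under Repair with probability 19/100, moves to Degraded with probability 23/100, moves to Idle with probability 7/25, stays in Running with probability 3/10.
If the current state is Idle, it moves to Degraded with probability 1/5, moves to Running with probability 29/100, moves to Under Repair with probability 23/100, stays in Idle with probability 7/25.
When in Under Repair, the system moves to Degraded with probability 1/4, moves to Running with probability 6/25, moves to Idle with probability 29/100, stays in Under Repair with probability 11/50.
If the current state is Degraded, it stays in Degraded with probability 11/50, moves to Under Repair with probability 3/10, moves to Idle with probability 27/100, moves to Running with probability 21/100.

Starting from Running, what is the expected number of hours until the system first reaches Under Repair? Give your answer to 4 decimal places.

4.4394

Let t(s) be the expected number of hours to first reach Under Repair from state s, with t(Under Repair) = 0. Conditioning on the first hour:
t(Running) = 1 + 0.3·t(Running) + 0.28·t(Idle) + 0.23·t(Degraded)
t(Idle) = 1 + 0.29·t(Running) + 0.28·t(Idle) + 0.2·t(Degraded)
t(Degraded) = 1 + 0.21·t(Running) + 0.27·t(Idle) + 0.22·t(Degraded)
Solving: t(Running) = 4.4394, t(Idle) = 4.2763, t(Degraded) = 3.9575.
Expected hours from Running to Under Repair: 4.4394.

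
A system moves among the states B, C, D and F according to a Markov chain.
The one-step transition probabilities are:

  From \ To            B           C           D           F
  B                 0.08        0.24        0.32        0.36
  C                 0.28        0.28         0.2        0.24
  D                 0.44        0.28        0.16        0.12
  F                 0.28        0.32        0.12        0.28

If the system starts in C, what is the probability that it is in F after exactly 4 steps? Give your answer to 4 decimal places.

0.2575

Propagate the distribution vector 4 steps from C.
After 0 steps: (0.0000, 1.0000, 0.0000, 0.0000)
After 1 step: (0.2800, 0.2800, 0.2000, 0.2400)
After 2 steps: (0.2560, 0.2784, 0.2064, 0.2592)
After 3 steps: (0.2618, 0.2801, 0.2017, 0.2563)
After 4 steps: (0.2599, 0.2798, 0.2028, 0.2575)
P(in F after 4 steps) = 0.2575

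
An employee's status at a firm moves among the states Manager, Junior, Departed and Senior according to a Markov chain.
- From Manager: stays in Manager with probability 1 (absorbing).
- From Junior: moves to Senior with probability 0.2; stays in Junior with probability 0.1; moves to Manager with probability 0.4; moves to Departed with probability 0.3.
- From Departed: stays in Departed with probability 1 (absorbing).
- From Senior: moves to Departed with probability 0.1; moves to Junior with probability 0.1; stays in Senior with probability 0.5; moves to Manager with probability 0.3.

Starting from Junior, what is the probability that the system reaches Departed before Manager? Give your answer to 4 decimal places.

Let h(s) be the probability of absorption at Departed starting from transient state s. Then h(Departed) = 1 and h(Manager) = 0. By first-step analysis:
h(Junior) = 0.4·0 + 0.1·h(Junior) + 0.3·1 + 0.2·h(Senior)
h(Senior) = 0.3·0 + 0.1·h(Junior) + 0.1·1 + 0.5·h(Senior)
Solving: h(Junior) = 0.3953, h(Senior) = 0.2791.
Starting from Junior, the probability is 0.3953.

0.3953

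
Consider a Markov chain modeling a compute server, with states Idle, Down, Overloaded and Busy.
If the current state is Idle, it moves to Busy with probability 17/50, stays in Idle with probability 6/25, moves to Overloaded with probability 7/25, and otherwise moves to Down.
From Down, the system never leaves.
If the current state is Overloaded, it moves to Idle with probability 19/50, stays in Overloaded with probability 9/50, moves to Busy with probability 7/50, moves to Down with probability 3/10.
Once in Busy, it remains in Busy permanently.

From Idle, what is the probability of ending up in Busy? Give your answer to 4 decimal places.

0.6153

Let h(s) be the probability of absorption at Busy starting from transient state s. Then h(Busy) = 1 and h(Down) = 0. By first-step analysis:
h(Idle) = 0.24·h(Idle) + 0.14·0 + 0.28·h(Overloaded) + 0.34·1
h(Overloaded) = 0.38·h(Idle) + 0.3·0 + 0.18·h(Overloaded) + 0.14·1
Solving: h(Idle) = 0.6153, h(Overloaded) = 0.4559.
Starting from Idle, the probability is 0.6153.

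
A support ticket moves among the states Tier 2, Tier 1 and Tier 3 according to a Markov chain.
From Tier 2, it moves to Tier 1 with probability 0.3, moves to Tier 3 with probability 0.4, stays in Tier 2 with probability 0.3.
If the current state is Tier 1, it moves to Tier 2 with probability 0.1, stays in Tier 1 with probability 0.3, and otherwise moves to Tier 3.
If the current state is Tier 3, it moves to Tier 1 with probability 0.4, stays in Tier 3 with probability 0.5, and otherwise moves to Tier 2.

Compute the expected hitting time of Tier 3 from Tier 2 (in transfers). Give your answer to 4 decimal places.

2.1739

Let t(s) be the expected number of transfers to first reach Tier 3 from state s, with t(Tier 3) = 0. Conditioning on the first transfer:
t(Tier 2) = 1 + 0.3·t(Tier 2) + 0.3·t(Tier 1)
t(Tier 1) = 1 + 0.1·t(Tier 2) + 0.3·t(Tier 1)
Solving: t(Tier 2) = 2.1739, t(Tier 1) = 1.7391.
Expected transfers from Tier 2 to Tier 3: 2.1739.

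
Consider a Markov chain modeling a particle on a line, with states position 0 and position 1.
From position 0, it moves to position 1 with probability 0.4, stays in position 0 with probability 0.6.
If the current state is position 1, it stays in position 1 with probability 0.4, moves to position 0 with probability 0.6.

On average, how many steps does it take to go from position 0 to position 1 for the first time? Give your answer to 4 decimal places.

2.5000

Let t(s) be the expected number of steps to first reach position 1 from state s, with t(position 1) = 0. Conditioning on the first step:
t(position 0) = 1 + 0.6·t(position 0)
Solving: t(position 0) = 2.5000.
Expected steps from position 0 to position 1: 2.5000.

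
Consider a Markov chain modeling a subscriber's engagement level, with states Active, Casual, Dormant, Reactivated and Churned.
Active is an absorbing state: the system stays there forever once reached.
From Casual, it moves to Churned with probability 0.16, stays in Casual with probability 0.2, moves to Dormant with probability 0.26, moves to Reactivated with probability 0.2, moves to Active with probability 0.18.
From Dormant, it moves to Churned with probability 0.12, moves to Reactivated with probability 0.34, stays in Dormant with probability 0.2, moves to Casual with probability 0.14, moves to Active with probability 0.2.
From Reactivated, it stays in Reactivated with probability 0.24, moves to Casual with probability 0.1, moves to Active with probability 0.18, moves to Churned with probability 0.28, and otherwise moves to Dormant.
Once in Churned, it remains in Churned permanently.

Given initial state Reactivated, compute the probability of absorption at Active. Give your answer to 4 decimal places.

Let h(s) be the probability of absorption at Active starting from transient state s. Then h(Active) = 1 and h(Churned) = 0. By first-step analysis:
h(Casual) = 0.18·1 + 0.2·h(Casual) + 0.26·h(Dormant) + 0.2·h(Reactivated) + 0.16·0
h(Dormant) = 0.2·1 + 0.14·h(Casual) + 0.2·h(Dormant) + 0.34·h(Reactivated) + 0.12·0
h(Reactivated) = 0.18·1 + 0.1·h(Casual) + 0.2·h(Dormant) + 0.24·h(Reactivated) + 0.28·0
Solving: h(Casual) = 0.5066, h(Dormant) = 0.5265, h(Reactivated) = 0.4421.
Starting from Reactivated, the probability is 0.4421.

0.4421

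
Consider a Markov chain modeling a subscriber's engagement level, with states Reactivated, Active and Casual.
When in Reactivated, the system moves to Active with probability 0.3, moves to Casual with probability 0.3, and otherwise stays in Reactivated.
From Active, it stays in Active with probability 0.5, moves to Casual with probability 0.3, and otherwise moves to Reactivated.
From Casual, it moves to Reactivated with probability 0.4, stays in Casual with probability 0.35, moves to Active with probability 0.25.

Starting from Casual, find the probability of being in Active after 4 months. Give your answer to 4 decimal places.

Propagate the distribution vector 4 months from Casual.
After 0 months: (0.0000, 0.0000, 1.0000)
After 1 month: (0.4000, 0.2500, 0.3500)
After 2 months: (0.3500, 0.3325, 0.3175)
After 3 months: (0.3335, 0.3506, 0.3159)
After 4 months: (0.3299, 0.3543, 0.3158)
P(in Active after 4 months) = 0.3543

0.3543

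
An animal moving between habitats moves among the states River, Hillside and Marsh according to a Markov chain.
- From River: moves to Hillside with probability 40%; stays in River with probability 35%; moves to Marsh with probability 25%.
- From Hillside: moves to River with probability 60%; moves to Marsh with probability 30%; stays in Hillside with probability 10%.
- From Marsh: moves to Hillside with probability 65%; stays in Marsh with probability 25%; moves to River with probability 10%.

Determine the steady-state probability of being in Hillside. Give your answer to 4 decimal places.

Let the stationary distribution be π with π = πP and π_1 + π_2 + π_3 = 1.
π_1 = 0.35·π_1 + 0.6·π_2 + 0.1·π_3
π_2 = 0.4·π_1 + 0.1·π_2 + 0.65·π_3
Solving with the normalization constraint gives π = (0.3728, 0.3592, 0.2680).
So the stationary probability of Hillside is 0.3592.

0.3592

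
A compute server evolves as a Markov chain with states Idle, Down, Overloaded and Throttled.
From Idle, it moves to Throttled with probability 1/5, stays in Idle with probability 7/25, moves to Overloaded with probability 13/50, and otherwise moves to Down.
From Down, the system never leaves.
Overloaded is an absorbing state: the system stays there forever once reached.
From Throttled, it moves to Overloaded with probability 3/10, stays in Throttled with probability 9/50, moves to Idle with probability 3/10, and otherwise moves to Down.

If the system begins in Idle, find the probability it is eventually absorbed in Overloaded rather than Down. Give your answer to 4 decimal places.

0.5151

Let h(s) be the probability of absorption at Overloaded starting from transient state s. Then h(Overloaded) = 1 and h(Down) = 0. By first-step analysis:
h(Idle) = 0.28·h(Idle) + 0.26·0 + 0.26·1 + 0.2·h(Throttled)
h(Throttled) = 0.3·h(Idle) + 0.22·0 + 0.3·1 + 0.18·h(Throttled)
Solving: h(Idle) = 0.5151, h(Throttled) = 0.5543.
Starting from Idle, the probability is 0.5151.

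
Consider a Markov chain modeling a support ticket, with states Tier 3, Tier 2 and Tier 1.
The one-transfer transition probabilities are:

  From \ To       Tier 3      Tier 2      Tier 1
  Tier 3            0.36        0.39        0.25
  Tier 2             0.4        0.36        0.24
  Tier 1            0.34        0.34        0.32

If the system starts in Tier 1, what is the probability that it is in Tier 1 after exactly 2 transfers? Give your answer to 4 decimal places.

0.2690

Sum over the intermediate state after 1 transfer:
P = P(Tier 1→Tier 3)·P(Tier 3→Tier 1) + P(Tier 1→Tier 2)·P(Tier 2→Tier 1) + P(Tier 1→Tier 1)·P(Tier 1→Tier 1)
  = 0.34×0.25 + 0.34×0.24 + 0.32×0.32
  = 0.0850 + 0.0816 + 0.1024 = 0.2690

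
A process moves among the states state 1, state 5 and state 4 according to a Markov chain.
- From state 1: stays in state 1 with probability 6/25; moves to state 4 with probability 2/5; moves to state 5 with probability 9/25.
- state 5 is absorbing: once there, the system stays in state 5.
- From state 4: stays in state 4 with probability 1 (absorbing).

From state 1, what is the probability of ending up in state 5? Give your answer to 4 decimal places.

0.4737

Let h(s) be the probability of absorption at state 5 starting from transient state s. Then h(state 5) = 1 and h(state 4) = 0. By first-step analysis:
h(state 1) = 0.24·h(state 1) + 0.36·1 + 0.4·0
Solving: h(state 1) = 0.4737.
Starting from state 1, the probability is 0.4737.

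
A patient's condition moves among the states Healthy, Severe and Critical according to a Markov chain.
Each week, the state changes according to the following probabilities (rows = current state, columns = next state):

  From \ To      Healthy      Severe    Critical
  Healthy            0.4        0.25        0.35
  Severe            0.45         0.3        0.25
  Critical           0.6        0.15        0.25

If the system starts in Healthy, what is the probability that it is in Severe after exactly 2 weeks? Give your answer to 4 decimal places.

Sum over the intermediate state after 1 week:
P = P(Healthy→Healthy)·P(Healthy→Severe) + P(Healthy→Severe)·P(Severe→Severe) + P(Healthy→Critical)·P(Critical→Severe)
  = 0.4×0.25 + 0.25×0.3 + 0.35×0.15
  = 0.1000 + 0.0750 + 0.0525 = 0.2275

0.2275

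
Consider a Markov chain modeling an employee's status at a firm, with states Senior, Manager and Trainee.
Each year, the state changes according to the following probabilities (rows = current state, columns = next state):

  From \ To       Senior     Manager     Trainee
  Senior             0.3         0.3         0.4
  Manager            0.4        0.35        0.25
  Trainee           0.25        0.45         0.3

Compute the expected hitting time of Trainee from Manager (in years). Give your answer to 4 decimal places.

Let t(s) be the expected number of years to first reach Trainee from state s, with t(Trainee) = 0. Conditioning on the first year:
t(Senior) = 1 + 0.3·t(Senior) + 0.3·t(Manager)
t(Manager) = 1 + 0.4·t(Senior) + 0.35·t(Manager)
Solving: t(Senior) = 2.8358, t(Manager) = 3.2836.
Expected years from Manager to Trainee: 3.2836.

3.2836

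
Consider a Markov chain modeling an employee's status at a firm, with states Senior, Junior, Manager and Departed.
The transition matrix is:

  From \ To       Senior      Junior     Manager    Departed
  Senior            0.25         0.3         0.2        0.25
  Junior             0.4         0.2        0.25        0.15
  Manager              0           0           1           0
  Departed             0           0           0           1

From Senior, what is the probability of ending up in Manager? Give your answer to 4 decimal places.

0.4896

Let h(s) be the probability of absorption at Manager starting from transient state s. Then h(Manager) = 1 and h(Departed) = 0. By first-step analysis:
h(Senior) = 0.25·h(Senior) + 0.3·h(Junior) + 0.2·1 + 0.25·0
h(Junior) = 0.4·h(Senior) + 0.2·h(Junior) + 0.25·1 + 0.15·0
Solving: h(Senior) = 0.4896, h(Junior) = 0.5573.
Starting from Senior, the probability is 0.4896.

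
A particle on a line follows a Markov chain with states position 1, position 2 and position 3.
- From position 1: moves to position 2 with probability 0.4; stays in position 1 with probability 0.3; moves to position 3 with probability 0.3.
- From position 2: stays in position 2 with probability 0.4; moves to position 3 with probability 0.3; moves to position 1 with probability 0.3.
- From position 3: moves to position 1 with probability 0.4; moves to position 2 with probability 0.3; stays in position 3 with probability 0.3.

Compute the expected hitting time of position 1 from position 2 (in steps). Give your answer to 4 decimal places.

Let t(s) be the expected number of steps to first reach position 1 from state s, with t(position 1) = 0. Conditioning on the first step:
t(position 2) = 1 + 0.4·t(position 2) + 0.3·t(position 3)
t(position 3) = 1 + 0.3·t(position 2) + 0.3·t(position 3)
Solving: t(position 2) = 3.0303, t(position 3) = 2.7273.
Expected steps from position 2 to position 1: 3.0303.

3.0303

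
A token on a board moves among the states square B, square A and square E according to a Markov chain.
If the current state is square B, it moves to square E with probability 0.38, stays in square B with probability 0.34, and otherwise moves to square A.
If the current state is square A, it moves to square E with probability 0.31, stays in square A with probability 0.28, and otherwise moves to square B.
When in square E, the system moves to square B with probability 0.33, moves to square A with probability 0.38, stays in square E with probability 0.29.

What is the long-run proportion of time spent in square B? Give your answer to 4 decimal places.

Let the stationary distribution be π with π = πP and π_1 + π_2 + π_3 = 1.
π_1 = 0.34·π_1 + 0.41·π_2 + 0.33·π_3
π_2 = 0.28·π_1 + 0.28·π_2 + 0.38·π_3
Solving with the normalization constraint gives π = (0.3586, 0.3129, 0.3285).
So the stationary probability of square B is 0.3586.

0.3586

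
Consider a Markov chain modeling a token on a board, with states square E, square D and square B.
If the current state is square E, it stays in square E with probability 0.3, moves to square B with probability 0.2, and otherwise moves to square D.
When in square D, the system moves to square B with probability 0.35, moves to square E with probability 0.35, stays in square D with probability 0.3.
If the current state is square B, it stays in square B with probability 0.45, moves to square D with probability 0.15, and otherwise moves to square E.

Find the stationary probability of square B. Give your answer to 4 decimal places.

0.3307

Let the stationary distribution be π with π = πP and π_1 + π_2 + π_3 = 1.
π_1 = 0.3·π_1 + 0.35·π_2 + 0.4·π_3
π_2 = 0.5·π_1 + 0.3·π_2 + 0.15·π_3
Solving with the normalization constraint gives π = (0.3491, 0.3202, 0.3307).
So the stationary probability of square B is 0.3307.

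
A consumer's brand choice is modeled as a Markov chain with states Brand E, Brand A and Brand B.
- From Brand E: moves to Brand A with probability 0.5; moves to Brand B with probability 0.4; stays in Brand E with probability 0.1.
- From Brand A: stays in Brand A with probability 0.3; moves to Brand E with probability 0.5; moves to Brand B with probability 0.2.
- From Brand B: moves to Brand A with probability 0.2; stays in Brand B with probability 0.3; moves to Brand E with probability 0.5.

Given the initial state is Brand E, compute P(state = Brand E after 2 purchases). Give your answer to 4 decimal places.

0.4600

Sum over the intermediate state after 1 purchase:
P = P(Brand E→Brand E)·P(Brand E→Brand E) + P(Brand E→Brand A)·P(Brand A→Brand E) + P(Brand E→Brand B)·P(Brand B→Brand E)
  = 0.1×0.1 + 0.5×0.5 + 0.4×0.5
  = 0.0100 + 0.2500 + 0.2000 = 0.4600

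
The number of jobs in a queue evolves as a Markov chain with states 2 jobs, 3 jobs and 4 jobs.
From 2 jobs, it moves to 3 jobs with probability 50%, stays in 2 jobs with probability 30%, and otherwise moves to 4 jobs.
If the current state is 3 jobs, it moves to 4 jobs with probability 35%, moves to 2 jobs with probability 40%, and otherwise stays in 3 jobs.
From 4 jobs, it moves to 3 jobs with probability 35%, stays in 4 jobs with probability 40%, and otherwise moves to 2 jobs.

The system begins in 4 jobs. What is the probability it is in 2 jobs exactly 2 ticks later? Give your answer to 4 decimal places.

Sum over the intermediate state after 1 tick:
P = P(4 jobs→2 jobs)·P(2 jobs→2 jobs) + P(4 jobs→3 jobs)·P(3 jobs→2 jobs) + P(4 jobs→4 jobs)·P(4 jobs→2 jobs)
  = 0.25×0.3 + 0.35×0.4 + 0.4×0.25
  = 0.0750 + 0.1400 + 0.1000 = 0.3150

0.3150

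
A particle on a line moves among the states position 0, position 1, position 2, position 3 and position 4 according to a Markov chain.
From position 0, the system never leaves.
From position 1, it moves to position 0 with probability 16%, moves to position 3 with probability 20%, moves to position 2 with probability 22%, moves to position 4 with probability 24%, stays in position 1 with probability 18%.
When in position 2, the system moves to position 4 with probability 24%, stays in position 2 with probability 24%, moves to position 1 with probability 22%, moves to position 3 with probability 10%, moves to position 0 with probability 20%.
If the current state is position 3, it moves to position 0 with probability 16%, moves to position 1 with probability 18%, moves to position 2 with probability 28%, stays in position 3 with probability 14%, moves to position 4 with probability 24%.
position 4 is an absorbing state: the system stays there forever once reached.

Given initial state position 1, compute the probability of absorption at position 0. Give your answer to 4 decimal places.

0.4138

Let h(s) be the probability of absorption at position 0 starting from transient state s. Then h(position 0) = 1 and h(position 4) = 0. By first-step analysis:
h(position 1) = 0.16·1 + 0.18·h(position 1) + 0.22·h(position 2) + 0.2·h(position 3) + 0.24·0
h(position 2) = 0.2·1 + 0.22·h(position 1) + 0.24·h(position 2) + 0.1·h(position 3) + 0.24·0
h(position 3) = 0.16·1 + 0.18·h(position 1) + 0.28·h(position 2) + 0.14·h(position 3) + 0.24·0
Solving: h(position 1) = 0.4138, h(position 2) = 0.4375, h(position 3) = 0.4151.
Starting from position 1, the probability is 0.4138.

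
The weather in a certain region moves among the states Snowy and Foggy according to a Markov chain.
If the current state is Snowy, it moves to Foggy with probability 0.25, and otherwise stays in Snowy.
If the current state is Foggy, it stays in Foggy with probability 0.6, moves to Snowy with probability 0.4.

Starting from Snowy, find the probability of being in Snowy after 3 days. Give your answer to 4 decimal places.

0.6319

Propagate the distribution vector 3 days from Snowy.
After 0 days: (1.0000, 0.0000)
After 1 day: (0.7500, 0.2500)
After 2 days: (0.6625, 0.3375)
After 3 days: (0.6319, 0.3681)
P(in Snowy after 3 days) = 0.6319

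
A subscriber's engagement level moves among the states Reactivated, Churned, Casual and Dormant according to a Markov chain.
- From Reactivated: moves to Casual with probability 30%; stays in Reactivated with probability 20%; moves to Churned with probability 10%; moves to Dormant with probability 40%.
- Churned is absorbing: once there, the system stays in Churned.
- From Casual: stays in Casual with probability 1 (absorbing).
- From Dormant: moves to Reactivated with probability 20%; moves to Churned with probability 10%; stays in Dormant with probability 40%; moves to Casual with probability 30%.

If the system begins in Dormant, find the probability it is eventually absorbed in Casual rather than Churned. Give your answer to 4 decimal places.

Let h(s) be the probability of absorption at Casual starting from transient state s. Then h(Casual) = 1 and h(Churned) = 0. By first-step analysis:
h(Reactivated) = 0.2·h(Reactivated) + 0.1·0 + 0.3·1 + 0.4·h(Dormant)
h(Dormant) = 0.2·h(Reactivated) + 0.1·0 + 0.3·1 + 0.4·h(Dormant)
Solving: h(Reactivated) = 0.7500, h(Dormant) = 0.7500.
Starting from Dormant, the probability is 0.7500.

0.7500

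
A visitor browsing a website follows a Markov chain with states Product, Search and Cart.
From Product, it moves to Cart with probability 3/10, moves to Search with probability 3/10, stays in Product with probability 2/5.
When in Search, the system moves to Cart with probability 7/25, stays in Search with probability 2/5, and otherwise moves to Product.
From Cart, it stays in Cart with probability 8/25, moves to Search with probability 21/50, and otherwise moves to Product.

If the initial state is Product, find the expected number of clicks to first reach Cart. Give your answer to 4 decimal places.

3.4091

Let t(s) be the expected number of clicks to first reach Cart from state s, with t(Cart) = 0. Conditioning on the first click:
t(Product) = 1 + 0.4·t(Product) + 0.3·t(Search)
t(Search) = 1 + 0.32·t(Product) + 0.4·t(Search)
Solving: t(Product) = 3.4091, t(Search) = 3.4848.
Expected clicks from Product to Cart: 3.4091.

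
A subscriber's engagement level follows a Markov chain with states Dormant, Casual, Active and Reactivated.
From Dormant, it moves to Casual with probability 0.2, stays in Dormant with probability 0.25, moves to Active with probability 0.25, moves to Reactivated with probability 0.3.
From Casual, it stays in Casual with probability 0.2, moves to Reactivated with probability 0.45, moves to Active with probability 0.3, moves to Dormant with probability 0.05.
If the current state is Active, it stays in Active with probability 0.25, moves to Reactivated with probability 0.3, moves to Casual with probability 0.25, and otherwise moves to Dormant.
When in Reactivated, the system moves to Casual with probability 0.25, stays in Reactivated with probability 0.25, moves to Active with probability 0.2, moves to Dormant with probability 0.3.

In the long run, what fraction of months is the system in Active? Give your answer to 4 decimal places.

0.2455

Let the stationary distribution be π with π = πP and π_1 + π_2 + π_3 + π_4 = 1.
π_1 = 0.25·π_1 + 0.05·π_2 + 0.2·π_3 + 0.3·π_4
π_2 = 0.2·π_1 + 0.2·π_2 + 0.25·π_3 + 0.25·π_4
π_3 = 0.25·π_1 + 0.3·π_2 + 0.25·π_3 + 0.2·π_4
Solving with the normalization constraint gives π = (0.2080, 0.2282, 0.2455, 0.3183).
So the stationary probability of Active is 0.2455.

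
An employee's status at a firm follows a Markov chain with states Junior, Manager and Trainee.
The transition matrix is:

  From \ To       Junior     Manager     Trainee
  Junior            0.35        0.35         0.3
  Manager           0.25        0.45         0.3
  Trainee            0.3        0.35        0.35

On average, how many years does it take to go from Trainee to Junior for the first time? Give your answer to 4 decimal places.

3.5644

Let t(s) be the expected number of years to first reach Junior from state s, with t(Junior) = 0. Conditioning on the first year:
t(Manager) = 1 + 0.45·t(Manager) + 0.3·t(Trainee)
t(Trainee) = 1 + 0.35·t(Manager) + 0.35·t(Trainee)
Solving: t(Manager) = 3.7624, t(Trainee) = 3.5644.
Expected years from Trainee to Junior: 3.5644.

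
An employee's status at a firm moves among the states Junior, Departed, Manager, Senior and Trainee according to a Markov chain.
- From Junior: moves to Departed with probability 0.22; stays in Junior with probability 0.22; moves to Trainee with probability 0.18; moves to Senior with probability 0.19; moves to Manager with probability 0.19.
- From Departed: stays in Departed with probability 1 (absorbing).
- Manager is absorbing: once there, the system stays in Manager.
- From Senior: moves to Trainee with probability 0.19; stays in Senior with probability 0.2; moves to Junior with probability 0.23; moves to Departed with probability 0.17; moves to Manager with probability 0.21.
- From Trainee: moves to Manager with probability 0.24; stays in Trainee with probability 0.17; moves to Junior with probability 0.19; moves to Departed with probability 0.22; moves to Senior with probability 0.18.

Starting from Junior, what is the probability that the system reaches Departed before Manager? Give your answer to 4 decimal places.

Let h(s) be the probability of absorption at Departed starting from transient state s. Then h(Departed) = 1 and h(Manager) = 0. By first-step analysis:
h(Junior) = 0.22·h(Junior) + 0.22·1 + 0.19·0 + 0.19·h(Senior) + 0.18·h(Trainee)
h(Senior) = 0.23·h(Junior) + 0.17·1 + 0.21·0 + 0.2·h(Senior) + 0.19·h(Trainee)
h(Trainee) = 0.19·h(Junior) + 0.22·1 + 0.24·0 + 0.18·h(Senior) + 0.17·h(Trainee)
Solving: h(Junior) = 0.5093, h(Senior) = 0.4740, h(Trainee) = 0.4844.
Starting from Junior, the probability is 0.5093.

0.5093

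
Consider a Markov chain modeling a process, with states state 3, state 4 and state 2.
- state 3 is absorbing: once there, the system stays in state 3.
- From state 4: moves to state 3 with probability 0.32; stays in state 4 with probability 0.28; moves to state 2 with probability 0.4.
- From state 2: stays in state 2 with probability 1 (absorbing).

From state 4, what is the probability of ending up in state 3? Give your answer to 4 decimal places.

0.4444

Let h(s) be the probability of absorption at state 3 starting from transient state s. Then h(state 3) = 1 and h(state 2) = 0. By first-step analysis:
h(state 4) = 0.32·1 + 0.28·h(state 4) + 0.4·0
Solving: h(state 4) = 0.4444.
Starting from state 4, the probability is 0.4444.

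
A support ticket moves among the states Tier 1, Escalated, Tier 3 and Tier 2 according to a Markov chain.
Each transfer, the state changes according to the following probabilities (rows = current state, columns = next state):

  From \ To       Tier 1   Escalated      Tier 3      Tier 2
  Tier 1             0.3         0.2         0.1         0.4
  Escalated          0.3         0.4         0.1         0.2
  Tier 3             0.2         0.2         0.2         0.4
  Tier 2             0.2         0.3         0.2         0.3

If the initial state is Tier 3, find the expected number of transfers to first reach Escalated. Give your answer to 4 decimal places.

Let t(s) be the expected number of transfers to first reach Escalated from state s, with t(Escalated) = 0. Conditioning on the first transfer:
t(Tier 1) = 1 + 0.3·t(Tier 1) + 0.1·t(Tier 3) + 0.4·t(Tier 2)
t(Tier 3) = 1 + 0.2·t(Tier 1) + 0.2·t(Tier 3) + 0.4·t(Tier 2)
t(Tier 2) = 1 + 0.2·t(Tier 1) + 0.2·t(Tier 3) + 0.3·t(Tier 2)
Solving: t(Tier 1) = 4.2308, t(Tier 3) = 4.2308, t(Tier 2) = 3.8462.
Expected transfers from Tier 3 to Escalated: 4.2308.

4.2308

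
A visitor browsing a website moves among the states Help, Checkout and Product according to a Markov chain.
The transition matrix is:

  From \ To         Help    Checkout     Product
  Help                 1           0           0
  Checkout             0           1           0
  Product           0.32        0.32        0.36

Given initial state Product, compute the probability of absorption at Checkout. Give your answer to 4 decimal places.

Let h(s) be the probability of absorption at Checkout starting from transient state s. Then h(Checkout) = 1 and h(Help) = 0. By first-step analysis:
h(Product) = 0.32·0 + 0.32·1 + 0.36·h(Product)
Solving: h(Product) = 0.5000.
Starting from Product, the probability is 0.5000.

0.5000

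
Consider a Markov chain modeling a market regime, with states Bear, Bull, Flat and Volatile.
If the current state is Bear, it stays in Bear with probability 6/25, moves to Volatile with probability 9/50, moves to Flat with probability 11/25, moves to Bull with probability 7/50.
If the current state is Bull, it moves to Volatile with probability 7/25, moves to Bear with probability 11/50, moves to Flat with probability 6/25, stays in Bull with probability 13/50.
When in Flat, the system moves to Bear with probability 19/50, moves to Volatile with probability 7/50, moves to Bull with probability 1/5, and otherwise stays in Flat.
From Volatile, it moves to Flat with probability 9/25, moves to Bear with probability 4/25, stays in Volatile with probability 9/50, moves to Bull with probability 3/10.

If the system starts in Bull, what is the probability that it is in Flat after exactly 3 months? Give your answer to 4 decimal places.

Propagate the distribution vector 3 months from Bull.
After 0 months: (0.0000, 1.0000, 0.0000, 0.0000)
After 1 month: (0.2200, 0.2600, 0.2400, 0.2800)
After 2 months: (0.2460, 0.2304, 0.3272, 0.1964)
After 3 months: (0.2655, 0.2187, 0.3259, 0.1900)
P(in Flat after 3 months) = 0.3259

0.3259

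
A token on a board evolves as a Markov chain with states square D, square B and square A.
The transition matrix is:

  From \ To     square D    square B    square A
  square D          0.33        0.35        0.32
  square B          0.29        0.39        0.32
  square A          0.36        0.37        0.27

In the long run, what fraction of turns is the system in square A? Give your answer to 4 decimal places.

Let the stationary distribution be π with π = πP and π_1 + π_2 + π_3 = 1.
π_1 = 0.33·π_1 + 0.29·π_2 + 0.36·π_3
π_2 = 0.35·π_1 + 0.39·π_2 + 0.37·π_3
Solving with the normalization constraint gives π = (0.3243, 0.3709, 0.3048).
So the stationary probability of square A is 0.3048.

0.3048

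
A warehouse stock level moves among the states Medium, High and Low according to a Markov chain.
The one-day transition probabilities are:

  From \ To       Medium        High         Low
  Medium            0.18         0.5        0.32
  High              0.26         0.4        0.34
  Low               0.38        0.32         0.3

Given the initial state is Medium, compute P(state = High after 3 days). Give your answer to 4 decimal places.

Propagate the distribution vector 3 days from Medium.
After 0 days: (1.0000, 0.0000, 0.0000)
After 1 day: (0.1800, 0.5000, 0.3200)
After 2 days: (0.2840, 0.3924, 0.3236)
After 3 days: (0.2761, 0.4025, 0.3214)
P(in High after 3 days) = 0.4025

0.4025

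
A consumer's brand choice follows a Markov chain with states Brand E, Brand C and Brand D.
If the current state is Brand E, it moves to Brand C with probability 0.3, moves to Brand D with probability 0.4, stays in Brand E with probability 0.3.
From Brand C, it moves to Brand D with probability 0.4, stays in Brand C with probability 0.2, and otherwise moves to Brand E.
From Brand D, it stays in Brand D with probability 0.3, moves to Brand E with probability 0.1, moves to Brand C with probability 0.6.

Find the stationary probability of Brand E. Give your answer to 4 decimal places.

Let the stationary distribution be π with π = πP and π_1 + π_2 + π_3 = 1.
π_1 = 0.3·π_1 + 0.4·π_2 + 0.1·π_3
π_2 = 0.3·π_1 + 0.2·π_2 + 0.6·π_3
Solving with the normalization constraint gives π = (0.2645, 0.3719, 0.3636).
So the stationary probability of Brand E is 0.2645.

0.2645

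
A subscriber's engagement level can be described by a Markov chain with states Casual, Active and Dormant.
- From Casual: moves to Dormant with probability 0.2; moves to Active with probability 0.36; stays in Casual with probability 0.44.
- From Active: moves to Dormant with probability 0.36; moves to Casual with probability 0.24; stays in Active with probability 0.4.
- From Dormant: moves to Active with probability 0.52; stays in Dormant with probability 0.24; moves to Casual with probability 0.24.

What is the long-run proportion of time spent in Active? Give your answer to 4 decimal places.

Let the stationary distribution be π with π = πP and π_1 + π_2 + π_3 = 1.
π_1 = 0.44·π_1 + 0.24·π_2 + 0.24·π_3
π_2 = 0.36·π_1 + 0.4·π_2 + 0.52·π_3
Solving with the normalization constraint gives π = (0.3000, 0.4214, 0.2786).
So the stationary probability of Active is 0.4214.

0.4214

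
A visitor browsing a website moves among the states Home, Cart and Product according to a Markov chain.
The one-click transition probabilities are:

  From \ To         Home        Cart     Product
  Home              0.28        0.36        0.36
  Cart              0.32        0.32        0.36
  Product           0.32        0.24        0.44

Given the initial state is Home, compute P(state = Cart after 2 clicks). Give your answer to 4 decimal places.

Sum over the intermediate state after 1 click:
P = P(Home→Home)·P(Home→Cart) + P(Home→Cart)·P(Cart→Cart) + P(Home→Product)·P(Product→Cart)
  = 0.28×0.36 + 0.36×0.32 + 0.36×0.24
  = 0.1008 + 0.1152 + 0.0864 = 0.3024

0.3024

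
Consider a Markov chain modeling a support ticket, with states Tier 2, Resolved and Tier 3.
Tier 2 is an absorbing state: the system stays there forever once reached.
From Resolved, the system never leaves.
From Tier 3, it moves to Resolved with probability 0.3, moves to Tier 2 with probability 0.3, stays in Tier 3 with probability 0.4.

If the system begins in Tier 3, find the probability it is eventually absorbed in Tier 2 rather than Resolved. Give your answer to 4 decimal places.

0.5000

Let h(s) be the probability of absorption at Tier 2 starting from transient state s. Then h(Tier 2) = 1 and h(Resolved) = 0. By first-step analysis:
h(Tier 3) = 0.3·1 + 0.3·0 + 0.4·h(Tier 3)
Solving: h(Tier 3) = 0.5000.
Starting from Tier 3, the probability is 0.5000.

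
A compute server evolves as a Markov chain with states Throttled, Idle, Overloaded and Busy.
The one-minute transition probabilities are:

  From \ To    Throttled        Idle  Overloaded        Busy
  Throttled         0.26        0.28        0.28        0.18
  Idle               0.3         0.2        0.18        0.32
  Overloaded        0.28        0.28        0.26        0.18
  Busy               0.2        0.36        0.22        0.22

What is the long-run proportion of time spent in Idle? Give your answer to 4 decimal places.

0.2761

Let the stationary distribution be π with π = πP and π_1 + π_2 + π_3 + π_4 = 1.
π_1 = 0.26·π_1 + 0.3·π_2 + 0.28·π_3 + 0.2·π_4
π_2 = 0.28·π_1 + 0.2·π_2 + 0.28·π_3 + 0.36·π_4
π_3 = 0.28·π_1 + 0.18·π_2 + 0.26·π_3 + 0.22·π_4
Solving with the normalization constraint gives π = (0.2621, 0.2761, 0.2340, 0.2278).
So the stationary probability of Idle is 0.2761.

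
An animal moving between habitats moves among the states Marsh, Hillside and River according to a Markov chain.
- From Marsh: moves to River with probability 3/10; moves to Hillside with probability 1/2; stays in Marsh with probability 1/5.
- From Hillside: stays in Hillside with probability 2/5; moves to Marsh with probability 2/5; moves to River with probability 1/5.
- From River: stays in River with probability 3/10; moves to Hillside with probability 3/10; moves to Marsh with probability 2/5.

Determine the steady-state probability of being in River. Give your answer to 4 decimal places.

0.2593

Let the stationary distribution be π with π = πP and π_1 + π_2 + π_3 = 1.
π_1 = 0.2·π_1 + 0.4·π_2 + 0.4·π_3
π_2 = 0.5·π_1 + 0.4·π_2 + 0.3·π_3
Solving with the normalization constraint gives π = (0.3333, 0.4074, 0.2593).
So the stationary probability of River is 0.2593.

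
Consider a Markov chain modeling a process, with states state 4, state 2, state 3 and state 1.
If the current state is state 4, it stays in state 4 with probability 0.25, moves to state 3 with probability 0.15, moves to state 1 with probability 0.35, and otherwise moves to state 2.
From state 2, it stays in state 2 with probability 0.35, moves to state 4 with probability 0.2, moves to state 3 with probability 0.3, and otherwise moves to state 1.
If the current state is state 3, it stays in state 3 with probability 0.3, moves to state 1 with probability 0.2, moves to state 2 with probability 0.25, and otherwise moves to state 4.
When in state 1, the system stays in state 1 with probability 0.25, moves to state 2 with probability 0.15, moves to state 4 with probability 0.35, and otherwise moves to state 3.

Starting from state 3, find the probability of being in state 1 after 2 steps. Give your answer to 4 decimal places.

Propagate the distribution vector 2 steps from state 3.
After 0 steps: (0.0000, 0.0000, 1.0000, 0.0000)
After 1 step: (0.2500, 0.2500, 0.3000, 0.2000)
After 2 steps: (0.2575, 0.2550, 0.2525, 0.2350)
P(in state 1 after 2 steps) = 0.2350

0.2350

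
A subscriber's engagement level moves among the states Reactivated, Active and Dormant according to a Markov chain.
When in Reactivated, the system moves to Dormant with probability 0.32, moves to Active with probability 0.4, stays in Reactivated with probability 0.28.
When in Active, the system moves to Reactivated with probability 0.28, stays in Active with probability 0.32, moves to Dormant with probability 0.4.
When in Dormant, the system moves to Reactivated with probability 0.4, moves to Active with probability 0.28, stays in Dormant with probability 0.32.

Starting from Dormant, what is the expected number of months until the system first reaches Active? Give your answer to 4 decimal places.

3.0973

Let t(s) be the expected number of months to first reach Active from state s, with t(Active) = 0. Conditioning on the first month:
t(Reactivated) = 1 + 0.28·t(Reactivated) + 0.32·t(Dormant)
t(Dormant) = 1 + 0.4·t(Reactivated) + 0.32·t(Dormant)
Solving: t(Reactivated) = 2.7655, t(Dormant) = 3.0973.
Expected months from Dormant to Active: 3.0973.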